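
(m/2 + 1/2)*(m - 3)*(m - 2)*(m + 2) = m^4/2 - m^3 - 7*m^2/2 + 4*m + 6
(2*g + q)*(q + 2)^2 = 2*g*q^2 + 8*g*q + 8*g + q^3 + 4*q^2 + 4*q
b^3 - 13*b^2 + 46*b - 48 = (b - 8)*(b - 3)*(b - 2)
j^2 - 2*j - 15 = (j - 5)*(j + 3)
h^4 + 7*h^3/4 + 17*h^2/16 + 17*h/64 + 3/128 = (h + 1/4)^2*(h + 1/2)*(h + 3/4)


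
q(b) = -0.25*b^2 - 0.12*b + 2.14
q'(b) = -0.5*b - 0.12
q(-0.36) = 2.15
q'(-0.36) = 0.06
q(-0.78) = 2.08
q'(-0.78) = 0.27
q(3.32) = -1.01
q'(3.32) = -1.78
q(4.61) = -3.73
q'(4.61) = -2.42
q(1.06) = 1.73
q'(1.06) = -0.65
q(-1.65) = 1.66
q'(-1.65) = 0.70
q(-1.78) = 1.56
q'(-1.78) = 0.77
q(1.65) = 1.26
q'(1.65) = -0.94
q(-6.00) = -6.14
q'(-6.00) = 2.88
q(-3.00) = 0.25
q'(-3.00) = 1.38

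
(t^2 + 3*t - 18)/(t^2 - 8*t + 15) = (t + 6)/(t - 5)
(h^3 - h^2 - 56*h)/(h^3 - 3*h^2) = (h^2 - h - 56)/(h*(h - 3))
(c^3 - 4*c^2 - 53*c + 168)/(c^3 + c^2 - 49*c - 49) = (c^2 - 11*c + 24)/(c^2 - 6*c - 7)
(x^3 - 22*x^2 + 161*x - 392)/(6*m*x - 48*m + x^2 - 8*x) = (x^2 - 14*x + 49)/(6*m + x)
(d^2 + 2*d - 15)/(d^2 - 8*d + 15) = (d + 5)/(d - 5)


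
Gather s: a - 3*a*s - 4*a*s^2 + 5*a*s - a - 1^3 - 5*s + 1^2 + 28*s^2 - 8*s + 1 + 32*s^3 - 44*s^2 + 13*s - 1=2*a*s + 32*s^3 + s^2*(-4*a - 16)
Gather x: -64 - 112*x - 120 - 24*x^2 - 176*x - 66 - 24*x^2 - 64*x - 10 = -48*x^2 - 352*x - 260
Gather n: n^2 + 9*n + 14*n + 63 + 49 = n^2 + 23*n + 112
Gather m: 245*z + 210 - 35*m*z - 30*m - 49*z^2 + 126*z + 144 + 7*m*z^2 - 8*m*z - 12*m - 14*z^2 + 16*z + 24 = m*(7*z^2 - 43*z - 42) - 63*z^2 + 387*z + 378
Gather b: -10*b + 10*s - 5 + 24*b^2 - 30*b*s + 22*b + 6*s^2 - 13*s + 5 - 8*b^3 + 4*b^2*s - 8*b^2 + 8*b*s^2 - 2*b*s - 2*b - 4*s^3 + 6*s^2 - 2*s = -8*b^3 + b^2*(4*s + 16) + b*(8*s^2 - 32*s + 10) - 4*s^3 + 12*s^2 - 5*s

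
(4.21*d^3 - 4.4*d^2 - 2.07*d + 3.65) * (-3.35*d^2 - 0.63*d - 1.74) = -14.1035*d^5 + 12.0877*d^4 + 2.3811*d^3 - 3.2674*d^2 + 1.3023*d - 6.351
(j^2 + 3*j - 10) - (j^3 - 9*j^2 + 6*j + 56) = -j^3 + 10*j^2 - 3*j - 66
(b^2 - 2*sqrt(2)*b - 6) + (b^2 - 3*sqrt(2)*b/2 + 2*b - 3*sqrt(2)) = 2*b^2 - 7*sqrt(2)*b/2 + 2*b - 6 - 3*sqrt(2)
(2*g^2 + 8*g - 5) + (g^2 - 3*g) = 3*g^2 + 5*g - 5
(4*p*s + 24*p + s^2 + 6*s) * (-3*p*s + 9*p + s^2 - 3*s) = -12*p^2*s^2 - 36*p^2*s + 216*p^2 + p*s^3 + 3*p*s^2 - 18*p*s + s^4 + 3*s^3 - 18*s^2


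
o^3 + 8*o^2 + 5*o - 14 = (o - 1)*(o + 2)*(o + 7)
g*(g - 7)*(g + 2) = g^3 - 5*g^2 - 14*g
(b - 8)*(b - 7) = b^2 - 15*b + 56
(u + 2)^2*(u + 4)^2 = u^4 + 12*u^3 + 52*u^2 + 96*u + 64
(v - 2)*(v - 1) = v^2 - 3*v + 2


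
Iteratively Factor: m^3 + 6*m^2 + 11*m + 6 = (m + 3)*(m^2 + 3*m + 2) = (m + 1)*(m + 3)*(m + 2)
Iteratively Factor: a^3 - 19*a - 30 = (a - 5)*(a^2 + 5*a + 6) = (a - 5)*(a + 2)*(a + 3)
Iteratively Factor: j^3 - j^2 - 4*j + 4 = (j - 2)*(j^2 + j - 2) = (j - 2)*(j - 1)*(j + 2)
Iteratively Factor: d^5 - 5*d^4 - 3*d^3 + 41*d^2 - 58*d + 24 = (d - 1)*(d^4 - 4*d^3 - 7*d^2 + 34*d - 24) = (d - 4)*(d - 1)*(d^3 - 7*d + 6) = (d - 4)*(d - 1)^2*(d^2 + d - 6) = (d - 4)*(d - 1)^2*(d + 3)*(d - 2)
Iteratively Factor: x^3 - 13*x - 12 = (x - 4)*(x^2 + 4*x + 3) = (x - 4)*(x + 1)*(x + 3)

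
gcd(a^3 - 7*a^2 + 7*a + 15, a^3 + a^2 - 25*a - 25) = a^2 - 4*a - 5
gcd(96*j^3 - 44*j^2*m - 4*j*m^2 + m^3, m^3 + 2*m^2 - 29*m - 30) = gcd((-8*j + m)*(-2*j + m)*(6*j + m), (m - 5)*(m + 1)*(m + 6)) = 1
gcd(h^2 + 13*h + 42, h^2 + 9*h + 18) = h + 6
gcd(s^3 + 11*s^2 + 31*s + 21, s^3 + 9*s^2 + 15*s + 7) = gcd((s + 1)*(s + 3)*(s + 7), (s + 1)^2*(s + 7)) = s^2 + 8*s + 7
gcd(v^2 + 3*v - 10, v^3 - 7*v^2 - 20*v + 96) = 1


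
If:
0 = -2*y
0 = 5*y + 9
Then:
No Solution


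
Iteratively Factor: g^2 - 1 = (g - 1)*(g + 1)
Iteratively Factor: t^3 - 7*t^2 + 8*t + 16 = (t - 4)*(t^2 - 3*t - 4) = (t - 4)^2*(t + 1)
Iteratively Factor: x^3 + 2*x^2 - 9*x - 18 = (x + 2)*(x^2 - 9) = (x - 3)*(x + 2)*(x + 3)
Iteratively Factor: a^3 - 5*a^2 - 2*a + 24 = (a + 2)*(a^2 - 7*a + 12) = (a - 4)*(a + 2)*(a - 3)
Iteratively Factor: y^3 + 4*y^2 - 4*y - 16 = (y + 4)*(y^2 - 4) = (y + 2)*(y + 4)*(y - 2)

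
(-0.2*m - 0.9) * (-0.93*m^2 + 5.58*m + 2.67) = 0.186*m^3 - 0.279*m^2 - 5.556*m - 2.403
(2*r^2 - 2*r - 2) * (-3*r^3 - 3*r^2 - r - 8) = -6*r^5 + 10*r^3 - 8*r^2 + 18*r + 16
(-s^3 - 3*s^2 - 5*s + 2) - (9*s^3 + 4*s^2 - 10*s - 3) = -10*s^3 - 7*s^2 + 5*s + 5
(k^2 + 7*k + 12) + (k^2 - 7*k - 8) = 2*k^2 + 4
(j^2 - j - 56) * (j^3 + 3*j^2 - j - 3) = j^5 + 2*j^4 - 60*j^3 - 170*j^2 + 59*j + 168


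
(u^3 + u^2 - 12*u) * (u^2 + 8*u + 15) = u^5 + 9*u^4 + 11*u^3 - 81*u^2 - 180*u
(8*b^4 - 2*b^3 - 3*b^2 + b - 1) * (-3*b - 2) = -24*b^5 - 10*b^4 + 13*b^3 + 3*b^2 + b + 2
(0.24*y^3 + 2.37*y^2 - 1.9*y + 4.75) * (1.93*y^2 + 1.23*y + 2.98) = 0.4632*y^5 + 4.8693*y^4 - 0.0366999999999997*y^3 + 13.8931*y^2 + 0.1805*y + 14.155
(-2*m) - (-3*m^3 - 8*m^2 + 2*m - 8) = 3*m^3 + 8*m^2 - 4*m + 8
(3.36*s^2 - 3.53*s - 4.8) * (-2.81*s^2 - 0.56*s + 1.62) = -9.4416*s^4 + 8.0377*s^3 + 20.908*s^2 - 3.0306*s - 7.776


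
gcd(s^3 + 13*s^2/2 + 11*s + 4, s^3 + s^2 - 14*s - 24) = s + 2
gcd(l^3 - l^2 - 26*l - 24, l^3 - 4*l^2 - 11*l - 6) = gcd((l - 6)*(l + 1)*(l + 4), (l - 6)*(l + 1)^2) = l^2 - 5*l - 6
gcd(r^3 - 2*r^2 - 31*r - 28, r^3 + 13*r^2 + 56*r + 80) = r + 4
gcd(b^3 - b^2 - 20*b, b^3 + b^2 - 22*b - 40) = b^2 - b - 20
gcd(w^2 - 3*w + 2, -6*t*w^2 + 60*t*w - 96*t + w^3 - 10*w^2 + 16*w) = w - 2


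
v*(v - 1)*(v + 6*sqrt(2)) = v^3 - v^2 + 6*sqrt(2)*v^2 - 6*sqrt(2)*v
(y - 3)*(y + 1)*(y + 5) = y^3 + 3*y^2 - 13*y - 15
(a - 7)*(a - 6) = a^2 - 13*a + 42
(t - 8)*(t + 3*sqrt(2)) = t^2 - 8*t + 3*sqrt(2)*t - 24*sqrt(2)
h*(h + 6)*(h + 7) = h^3 + 13*h^2 + 42*h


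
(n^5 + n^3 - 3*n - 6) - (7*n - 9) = n^5 + n^3 - 10*n + 3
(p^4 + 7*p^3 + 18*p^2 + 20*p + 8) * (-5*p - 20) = -5*p^5 - 55*p^4 - 230*p^3 - 460*p^2 - 440*p - 160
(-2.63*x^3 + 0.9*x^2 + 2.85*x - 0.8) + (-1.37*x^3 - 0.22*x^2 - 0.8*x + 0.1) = -4.0*x^3 + 0.68*x^2 + 2.05*x - 0.7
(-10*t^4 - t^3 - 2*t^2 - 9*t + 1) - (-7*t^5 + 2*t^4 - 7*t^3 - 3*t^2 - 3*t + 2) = 7*t^5 - 12*t^4 + 6*t^3 + t^2 - 6*t - 1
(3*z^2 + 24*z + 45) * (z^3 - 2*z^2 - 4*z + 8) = 3*z^5 + 18*z^4 - 15*z^3 - 162*z^2 + 12*z + 360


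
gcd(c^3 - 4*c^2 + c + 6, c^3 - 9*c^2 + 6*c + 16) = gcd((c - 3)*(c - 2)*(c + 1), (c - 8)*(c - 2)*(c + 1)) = c^2 - c - 2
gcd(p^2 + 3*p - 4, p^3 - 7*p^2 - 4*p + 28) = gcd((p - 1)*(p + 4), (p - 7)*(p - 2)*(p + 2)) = 1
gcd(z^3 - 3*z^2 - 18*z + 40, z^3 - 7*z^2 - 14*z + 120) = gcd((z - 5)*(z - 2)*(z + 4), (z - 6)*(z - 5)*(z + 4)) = z^2 - z - 20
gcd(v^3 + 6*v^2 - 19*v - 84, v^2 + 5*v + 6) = v + 3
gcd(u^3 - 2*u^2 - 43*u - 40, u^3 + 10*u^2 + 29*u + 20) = u^2 + 6*u + 5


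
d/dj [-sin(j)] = -cos(j)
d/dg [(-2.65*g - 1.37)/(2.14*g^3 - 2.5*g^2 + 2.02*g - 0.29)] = (11.342*g^3 + 2.1704*g^2 - 6.85*g + 3.5359)/(4.5796*g^6 - 10.7*g^5 + 14.8956*g^4 - 11.3412*g^3 + 5.5304*g^2 - 1.1716*g + 0.0841)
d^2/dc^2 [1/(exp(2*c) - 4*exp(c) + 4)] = 4*(exp(c) + 1)*exp(c)/(exp(4*c) - 8*exp(3*c) + 24*exp(2*c) - 32*exp(c) + 16)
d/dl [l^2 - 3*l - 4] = 2*l - 3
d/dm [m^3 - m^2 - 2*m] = 3*m^2 - 2*m - 2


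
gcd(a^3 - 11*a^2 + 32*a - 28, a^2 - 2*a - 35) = a - 7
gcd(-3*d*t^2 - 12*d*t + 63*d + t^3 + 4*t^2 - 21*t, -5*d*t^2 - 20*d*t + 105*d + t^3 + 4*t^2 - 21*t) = t^2 + 4*t - 21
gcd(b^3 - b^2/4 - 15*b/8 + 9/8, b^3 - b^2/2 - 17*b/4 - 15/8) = b + 3/2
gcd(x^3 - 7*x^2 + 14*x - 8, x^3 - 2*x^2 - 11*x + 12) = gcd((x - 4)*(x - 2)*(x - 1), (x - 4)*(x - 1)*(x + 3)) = x^2 - 5*x + 4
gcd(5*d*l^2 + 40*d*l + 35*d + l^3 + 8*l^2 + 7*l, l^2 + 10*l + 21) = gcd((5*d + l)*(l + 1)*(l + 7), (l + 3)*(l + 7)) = l + 7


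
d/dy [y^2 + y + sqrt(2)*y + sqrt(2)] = 2*y + 1 + sqrt(2)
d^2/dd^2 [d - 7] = 0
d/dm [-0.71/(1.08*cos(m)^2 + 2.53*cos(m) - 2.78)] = -(1.5336*cos(m) + 1.7963)*sin(m)/(1.08*cos(m)^2 + 2.53*cos(m) - 2.78)^2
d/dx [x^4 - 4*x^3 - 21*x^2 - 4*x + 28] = 4*x^3 - 12*x^2 - 42*x - 4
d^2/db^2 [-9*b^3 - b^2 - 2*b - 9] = -54*b - 2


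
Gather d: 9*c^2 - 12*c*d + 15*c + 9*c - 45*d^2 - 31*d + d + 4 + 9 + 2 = 9*c^2 + 24*c - 45*d^2 + d*(-12*c - 30) + 15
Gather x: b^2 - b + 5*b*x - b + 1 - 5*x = b^2 - 2*b + x*(5*b - 5) + 1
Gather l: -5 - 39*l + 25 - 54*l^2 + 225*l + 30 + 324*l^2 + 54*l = 270*l^2 + 240*l + 50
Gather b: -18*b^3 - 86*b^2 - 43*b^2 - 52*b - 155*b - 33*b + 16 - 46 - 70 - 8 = -18*b^3 - 129*b^2 - 240*b - 108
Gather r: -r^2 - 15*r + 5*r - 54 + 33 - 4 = -r^2 - 10*r - 25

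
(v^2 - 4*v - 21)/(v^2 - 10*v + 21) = (v + 3)/(v - 3)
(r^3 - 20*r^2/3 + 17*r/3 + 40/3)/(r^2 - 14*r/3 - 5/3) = (3*r^2 - 5*r - 8)/(3*r + 1)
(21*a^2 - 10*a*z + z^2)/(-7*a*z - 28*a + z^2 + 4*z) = (-3*a + z)/(z + 4)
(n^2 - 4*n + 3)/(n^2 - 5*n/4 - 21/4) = 4*(n - 1)/(4*n + 7)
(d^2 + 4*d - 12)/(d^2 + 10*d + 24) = (d - 2)/(d + 4)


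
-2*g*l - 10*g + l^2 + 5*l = (-2*g + l)*(l + 5)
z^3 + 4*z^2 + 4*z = z*(z + 2)^2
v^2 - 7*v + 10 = (v - 5)*(v - 2)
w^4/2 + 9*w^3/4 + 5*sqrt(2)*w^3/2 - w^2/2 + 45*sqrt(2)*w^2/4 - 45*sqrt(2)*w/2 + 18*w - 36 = (w/2 + sqrt(2)/2)*(w - 3/2)*(w + 6)*(w + 4*sqrt(2))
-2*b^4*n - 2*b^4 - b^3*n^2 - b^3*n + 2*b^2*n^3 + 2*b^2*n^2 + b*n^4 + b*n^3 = (-b + n)*(b + n)*(2*b + n)*(b*n + b)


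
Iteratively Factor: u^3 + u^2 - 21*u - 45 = (u + 3)*(u^2 - 2*u - 15) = (u + 3)^2*(u - 5)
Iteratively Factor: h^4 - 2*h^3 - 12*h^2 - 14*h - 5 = (h + 1)*(h^3 - 3*h^2 - 9*h - 5) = (h + 1)^2*(h^2 - 4*h - 5) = (h + 1)^3*(h - 5)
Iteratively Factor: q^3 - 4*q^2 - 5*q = (q)*(q^2 - 4*q - 5) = q*(q + 1)*(q - 5)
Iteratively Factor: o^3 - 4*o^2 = (o)*(o^2 - 4*o) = o*(o - 4)*(o)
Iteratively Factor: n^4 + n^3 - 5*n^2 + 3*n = (n - 1)*(n^3 + 2*n^2 - 3*n) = n*(n - 1)*(n^2 + 2*n - 3) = n*(n - 1)*(n + 3)*(n - 1)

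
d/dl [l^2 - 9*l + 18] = 2*l - 9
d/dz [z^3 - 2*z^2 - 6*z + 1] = 3*z^2 - 4*z - 6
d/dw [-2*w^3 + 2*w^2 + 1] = 2*w*(2 - 3*w)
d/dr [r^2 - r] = 2*r - 1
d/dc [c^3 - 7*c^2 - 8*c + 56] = 3*c^2 - 14*c - 8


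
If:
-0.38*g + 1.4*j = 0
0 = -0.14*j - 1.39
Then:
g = -36.58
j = -9.93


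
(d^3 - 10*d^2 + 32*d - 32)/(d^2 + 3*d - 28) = (d^2 - 6*d + 8)/(d + 7)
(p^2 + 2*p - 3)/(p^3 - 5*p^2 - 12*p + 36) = (p - 1)/(p^2 - 8*p + 12)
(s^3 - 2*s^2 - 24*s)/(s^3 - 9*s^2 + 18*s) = (s + 4)/(s - 3)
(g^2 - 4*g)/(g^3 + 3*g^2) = (g - 4)/(g*(g + 3))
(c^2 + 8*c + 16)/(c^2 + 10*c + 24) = (c + 4)/(c + 6)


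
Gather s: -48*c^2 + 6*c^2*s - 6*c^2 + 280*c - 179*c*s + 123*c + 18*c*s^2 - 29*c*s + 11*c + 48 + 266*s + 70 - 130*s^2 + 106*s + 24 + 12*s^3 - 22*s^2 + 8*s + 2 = -54*c^2 + 414*c + 12*s^3 + s^2*(18*c - 152) + s*(6*c^2 - 208*c + 380) + 144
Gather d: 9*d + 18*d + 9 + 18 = 27*d + 27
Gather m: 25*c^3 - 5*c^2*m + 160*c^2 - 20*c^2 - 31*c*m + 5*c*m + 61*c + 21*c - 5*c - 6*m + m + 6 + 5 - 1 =25*c^3 + 140*c^2 + 77*c + m*(-5*c^2 - 26*c - 5) + 10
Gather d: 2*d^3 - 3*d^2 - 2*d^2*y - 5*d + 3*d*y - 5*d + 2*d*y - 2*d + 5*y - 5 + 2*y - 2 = 2*d^3 + d^2*(-2*y - 3) + d*(5*y - 12) + 7*y - 7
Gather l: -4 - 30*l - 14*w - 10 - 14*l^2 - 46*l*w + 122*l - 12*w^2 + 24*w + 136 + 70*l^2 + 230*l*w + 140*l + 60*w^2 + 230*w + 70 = 56*l^2 + l*(184*w + 232) + 48*w^2 + 240*w + 192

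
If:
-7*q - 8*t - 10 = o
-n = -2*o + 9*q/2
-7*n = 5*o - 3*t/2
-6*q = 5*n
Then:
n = 240/157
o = -330/157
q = -200/157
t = 20/157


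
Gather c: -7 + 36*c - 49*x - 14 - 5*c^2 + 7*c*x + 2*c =-5*c^2 + c*(7*x + 38) - 49*x - 21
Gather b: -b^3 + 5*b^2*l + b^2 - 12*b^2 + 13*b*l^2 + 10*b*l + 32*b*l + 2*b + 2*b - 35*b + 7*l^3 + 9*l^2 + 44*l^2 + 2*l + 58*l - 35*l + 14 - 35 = -b^3 + b^2*(5*l - 11) + b*(13*l^2 + 42*l - 31) + 7*l^3 + 53*l^2 + 25*l - 21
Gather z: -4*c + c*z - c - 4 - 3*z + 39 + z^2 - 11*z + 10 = -5*c + z^2 + z*(c - 14) + 45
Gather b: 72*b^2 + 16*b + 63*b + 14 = 72*b^2 + 79*b + 14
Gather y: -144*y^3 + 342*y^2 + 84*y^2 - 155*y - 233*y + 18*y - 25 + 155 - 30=-144*y^3 + 426*y^2 - 370*y + 100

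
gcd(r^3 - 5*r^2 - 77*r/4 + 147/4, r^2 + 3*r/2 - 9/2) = r - 3/2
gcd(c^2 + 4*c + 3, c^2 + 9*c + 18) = c + 3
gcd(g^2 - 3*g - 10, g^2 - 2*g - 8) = g + 2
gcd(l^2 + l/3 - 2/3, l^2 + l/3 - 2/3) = l^2 + l/3 - 2/3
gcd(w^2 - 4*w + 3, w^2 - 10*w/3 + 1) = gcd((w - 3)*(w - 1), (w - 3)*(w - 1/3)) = w - 3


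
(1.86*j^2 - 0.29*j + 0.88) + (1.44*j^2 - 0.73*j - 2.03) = 3.3*j^2 - 1.02*j - 1.15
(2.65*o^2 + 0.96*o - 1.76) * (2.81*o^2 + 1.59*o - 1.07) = 7.4465*o^4 + 6.9111*o^3 - 6.2547*o^2 - 3.8256*o + 1.8832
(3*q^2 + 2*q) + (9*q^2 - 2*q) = 12*q^2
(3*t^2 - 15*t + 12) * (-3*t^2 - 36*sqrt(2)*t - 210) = -9*t^4 - 108*sqrt(2)*t^3 + 45*t^3 - 666*t^2 + 540*sqrt(2)*t^2 - 432*sqrt(2)*t + 3150*t - 2520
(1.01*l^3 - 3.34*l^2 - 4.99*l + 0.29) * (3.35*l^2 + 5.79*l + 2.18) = 3.3835*l^5 - 5.3411*l^4 - 33.8533*l^3 - 35.2018*l^2 - 9.1991*l + 0.6322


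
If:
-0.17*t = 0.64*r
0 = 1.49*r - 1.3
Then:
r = 0.87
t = -3.28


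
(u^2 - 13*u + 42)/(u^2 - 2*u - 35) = (u - 6)/(u + 5)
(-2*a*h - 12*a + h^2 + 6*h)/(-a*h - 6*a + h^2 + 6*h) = (2*a - h)/(a - h)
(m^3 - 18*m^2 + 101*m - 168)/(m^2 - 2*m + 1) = (m^3 - 18*m^2 + 101*m - 168)/(m^2 - 2*m + 1)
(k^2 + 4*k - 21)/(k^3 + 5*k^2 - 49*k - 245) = (k - 3)/(k^2 - 2*k - 35)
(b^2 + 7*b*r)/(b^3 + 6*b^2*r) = (b + 7*r)/(b*(b + 6*r))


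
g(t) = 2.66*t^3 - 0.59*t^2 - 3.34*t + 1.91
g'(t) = 7.98*t^2 - 1.18*t - 3.34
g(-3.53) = -110.66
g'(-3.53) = 100.26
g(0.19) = 1.27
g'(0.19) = -3.28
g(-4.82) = -293.57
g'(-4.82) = 187.74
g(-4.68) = -268.04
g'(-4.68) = 176.96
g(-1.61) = -5.34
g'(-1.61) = 19.24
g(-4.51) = -239.04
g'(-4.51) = 164.30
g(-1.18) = 0.66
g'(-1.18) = 9.16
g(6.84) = 802.70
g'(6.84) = 361.94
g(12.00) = 4473.35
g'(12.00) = 1131.62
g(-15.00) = -9058.24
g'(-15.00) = 1809.86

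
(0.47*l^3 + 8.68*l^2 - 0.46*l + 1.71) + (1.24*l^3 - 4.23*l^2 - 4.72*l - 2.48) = 1.71*l^3 + 4.45*l^2 - 5.18*l - 0.77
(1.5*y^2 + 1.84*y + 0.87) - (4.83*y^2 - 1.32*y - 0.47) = -3.33*y^2 + 3.16*y + 1.34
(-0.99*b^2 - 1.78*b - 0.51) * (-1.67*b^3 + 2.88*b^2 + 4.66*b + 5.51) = 1.6533*b^5 + 0.1214*b^4 - 8.8881*b^3 - 15.2185*b^2 - 12.1844*b - 2.8101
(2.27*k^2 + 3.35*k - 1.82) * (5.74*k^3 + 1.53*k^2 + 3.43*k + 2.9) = 13.0298*k^5 + 22.7021*k^4 + 2.4648*k^3 + 15.2889*k^2 + 3.4724*k - 5.278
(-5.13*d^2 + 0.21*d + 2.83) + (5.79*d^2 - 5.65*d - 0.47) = 0.66*d^2 - 5.44*d + 2.36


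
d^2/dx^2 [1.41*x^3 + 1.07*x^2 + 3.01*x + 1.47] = 8.46*x + 2.14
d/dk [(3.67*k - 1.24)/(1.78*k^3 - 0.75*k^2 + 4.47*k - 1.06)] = (-13.0652*k^3 + 9.3741*k^2 - 1.86*k + 1.6526)/(3.1684*k^6 - 2.67*k^5 + 16.4757*k^4 - 10.4786*k^3 + 21.5709*k^2 - 9.4764*k + 1.1236)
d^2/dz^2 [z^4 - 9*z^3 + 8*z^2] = 12*z^2 - 54*z + 16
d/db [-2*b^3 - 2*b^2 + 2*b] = -6*b^2 - 4*b + 2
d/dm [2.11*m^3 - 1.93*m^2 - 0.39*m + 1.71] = 6.33*m^2 - 3.86*m - 0.39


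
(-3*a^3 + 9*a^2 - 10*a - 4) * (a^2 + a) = -3*a^5 + 6*a^4 - a^3 - 14*a^2 - 4*a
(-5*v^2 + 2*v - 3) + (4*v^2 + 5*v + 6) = -v^2 + 7*v + 3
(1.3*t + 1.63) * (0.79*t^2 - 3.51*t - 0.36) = 1.027*t^3 - 3.2753*t^2 - 6.1893*t - 0.5868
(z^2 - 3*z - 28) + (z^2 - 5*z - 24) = 2*z^2 - 8*z - 52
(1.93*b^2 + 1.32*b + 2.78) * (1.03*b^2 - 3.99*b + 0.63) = 1.9879*b^4 - 6.3411*b^3 - 1.1875*b^2 - 10.2606*b + 1.7514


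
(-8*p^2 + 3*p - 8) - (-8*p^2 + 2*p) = p - 8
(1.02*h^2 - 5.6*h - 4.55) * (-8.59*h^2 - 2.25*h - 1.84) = -8.7618*h^4 + 45.809*h^3 + 49.8077*h^2 + 20.5415*h + 8.372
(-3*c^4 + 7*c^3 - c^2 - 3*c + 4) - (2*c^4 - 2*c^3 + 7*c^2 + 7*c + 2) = -5*c^4 + 9*c^3 - 8*c^2 - 10*c + 2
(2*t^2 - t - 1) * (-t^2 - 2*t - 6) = -2*t^4 - 3*t^3 - 9*t^2 + 8*t + 6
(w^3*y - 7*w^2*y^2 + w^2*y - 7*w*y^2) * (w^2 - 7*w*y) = w^5*y - 14*w^4*y^2 + w^4*y + 49*w^3*y^3 - 14*w^3*y^2 + 49*w^2*y^3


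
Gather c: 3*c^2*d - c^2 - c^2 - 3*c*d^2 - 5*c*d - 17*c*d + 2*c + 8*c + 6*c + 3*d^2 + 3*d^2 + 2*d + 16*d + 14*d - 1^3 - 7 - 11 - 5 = c^2*(3*d - 2) + c*(-3*d^2 - 22*d + 16) + 6*d^2 + 32*d - 24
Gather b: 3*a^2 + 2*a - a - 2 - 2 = 3*a^2 + a - 4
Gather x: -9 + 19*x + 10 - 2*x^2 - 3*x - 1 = -2*x^2 + 16*x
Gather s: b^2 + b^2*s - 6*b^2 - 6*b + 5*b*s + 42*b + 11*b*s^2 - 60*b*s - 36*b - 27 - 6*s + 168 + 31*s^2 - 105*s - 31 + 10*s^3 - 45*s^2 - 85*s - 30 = -5*b^2 + 10*s^3 + s^2*(11*b - 14) + s*(b^2 - 55*b - 196) + 80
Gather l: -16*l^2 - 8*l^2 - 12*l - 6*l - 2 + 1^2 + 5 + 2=-24*l^2 - 18*l + 6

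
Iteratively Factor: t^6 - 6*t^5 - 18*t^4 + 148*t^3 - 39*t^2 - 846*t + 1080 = (t - 3)*(t^5 - 3*t^4 - 27*t^3 + 67*t^2 + 162*t - 360) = (t - 3)^2*(t^4 - 27*t^2 - 14*t + 120) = (t - 3)^2*(t - 2)*(t^3 + 2*t^2 - 23*t - 60) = (t - 3)^2*(t - 2)*(t + 4)*(t^2 - 2*t - 15) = (t - 3)^2*(t - 2)*(t + 3)*(t + 4)*(t - 5)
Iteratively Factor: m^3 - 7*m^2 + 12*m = (m)*(m^2 - 7*m + 12) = m*(m - 4)*(m - 3)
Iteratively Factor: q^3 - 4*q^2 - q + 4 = (q - 4)*(q^2 - 1) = (q - 4)*(q + 1)*(q - 1)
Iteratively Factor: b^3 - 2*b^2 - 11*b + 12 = (b + 3)*(b^2 - 5*b + 4) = (b - 1)*(b + 3)*(b - 4)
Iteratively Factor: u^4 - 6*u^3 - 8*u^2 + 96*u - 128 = (u - 2)*(u^3 - 4*u^2 - 16*u + 64) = (u - 2)*(u + 4)*(u^2 - 8*u + 16) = (u - 4)*(u - 2)*(u + 4)*(u - 4)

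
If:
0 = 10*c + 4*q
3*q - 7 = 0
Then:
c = -14/15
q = 7/3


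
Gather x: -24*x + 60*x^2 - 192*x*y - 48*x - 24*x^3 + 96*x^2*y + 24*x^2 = -24*x^3 + x^2*(96*y + 84) + x*(-192*y - 72)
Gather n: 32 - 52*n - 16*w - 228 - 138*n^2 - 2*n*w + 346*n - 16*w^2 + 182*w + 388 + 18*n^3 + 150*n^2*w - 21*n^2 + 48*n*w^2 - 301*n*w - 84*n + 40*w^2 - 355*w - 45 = 18*n^3 + n^2*(150*w - 159) + n*(48*w^2 - 303*w + 210) + 24*w^2 - 189*w + 147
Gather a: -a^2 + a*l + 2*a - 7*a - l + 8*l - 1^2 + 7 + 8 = -a^2 + a*(l - 5) + 7*l + 14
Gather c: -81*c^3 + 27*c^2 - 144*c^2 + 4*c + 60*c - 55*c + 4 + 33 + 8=-81*c^3 - 117*c^2 + 9*c + 45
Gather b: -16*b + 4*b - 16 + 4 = -12*b - 12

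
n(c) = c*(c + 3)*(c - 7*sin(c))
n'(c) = c*(1 - 7*cos(c))*(c + 3) + c*(c - 7*sin(c)) + (c + 3)*(c - 7*sin(c)) = -c*(c + 3)*(7*cos(c) - 1) + c*(c - 7*sin(c)) + (c + 3)*(c - 7*sin(c))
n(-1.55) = -12.25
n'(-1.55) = -2.47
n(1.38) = -33.20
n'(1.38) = -33.62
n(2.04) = -43.22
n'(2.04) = 13.06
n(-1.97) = -9.09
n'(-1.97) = -11.76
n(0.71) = -10.15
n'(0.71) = -28.38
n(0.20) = -0.76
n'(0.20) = -7.80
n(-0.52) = -3.81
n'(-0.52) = 12.34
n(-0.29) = -1.35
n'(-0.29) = 8.63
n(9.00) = 660.44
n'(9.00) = 925.23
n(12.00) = 2836.08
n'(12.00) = -457.84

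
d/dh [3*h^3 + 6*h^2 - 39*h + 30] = 9*h^2 + 12*h - 39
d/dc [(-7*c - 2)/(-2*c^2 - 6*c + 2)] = (7*c^2 + 21*c - (2*c + 3)*(7*c + 2) - 7)/(2*(c^2 + 3*c - 1)^2)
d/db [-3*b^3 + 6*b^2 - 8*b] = -9*b^2 + 12*b - 8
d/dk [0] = 0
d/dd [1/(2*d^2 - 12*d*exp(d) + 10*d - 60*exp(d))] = (3*d*exp(d) - d + 18*exp(d) - 5/2)/(d^2 - 6*d*exp(d) + 5*d - 30*exp(d))^2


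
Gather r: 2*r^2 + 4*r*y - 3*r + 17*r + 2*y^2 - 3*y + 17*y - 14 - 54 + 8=2*r^2 + r*(4*y + 14) + 2*y^2 + 14*y - 60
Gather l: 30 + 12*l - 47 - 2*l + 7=10*l - 10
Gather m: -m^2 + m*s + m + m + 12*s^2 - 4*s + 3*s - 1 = -m^2 + m*(s + 2) + 12*s^2 - s - 1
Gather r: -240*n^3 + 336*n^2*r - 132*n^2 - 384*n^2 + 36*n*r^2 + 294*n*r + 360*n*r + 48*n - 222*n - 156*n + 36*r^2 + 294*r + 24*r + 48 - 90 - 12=-240*n^3 - 516*n^2 - 330*n + r^2*(36*n + 36) + r*(336*n^2 + 654*n + 318) - 54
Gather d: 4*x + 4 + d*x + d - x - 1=d*(x + 1) + 3*x + 3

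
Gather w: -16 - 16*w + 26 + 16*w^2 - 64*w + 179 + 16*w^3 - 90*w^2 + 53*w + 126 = 16*w^3 - 74*w^2 - 27*w + 315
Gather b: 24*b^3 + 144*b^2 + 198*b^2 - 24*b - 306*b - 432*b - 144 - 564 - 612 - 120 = 24*b^3 + 342*b^2 - 762*b - 1440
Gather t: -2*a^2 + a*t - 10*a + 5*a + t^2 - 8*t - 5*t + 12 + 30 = -2*a^2 - 5*a + t^2 + t*(a - 13) + 42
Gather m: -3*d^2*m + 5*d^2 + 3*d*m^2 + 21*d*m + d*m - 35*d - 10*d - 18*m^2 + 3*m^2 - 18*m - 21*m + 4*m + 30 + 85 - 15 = 5*d^2 - 45*d + m^2*(3*d - 15) + m*(-3*d^2 + 22*d - 35) + 100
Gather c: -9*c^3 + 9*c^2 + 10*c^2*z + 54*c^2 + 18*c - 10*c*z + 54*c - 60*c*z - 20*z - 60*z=-9*c^3 + c^2*(10*z + 63) + c*(72 - 70*z) - 80*z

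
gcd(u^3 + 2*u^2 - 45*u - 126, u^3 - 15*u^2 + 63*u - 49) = u - 7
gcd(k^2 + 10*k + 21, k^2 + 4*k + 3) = k + 3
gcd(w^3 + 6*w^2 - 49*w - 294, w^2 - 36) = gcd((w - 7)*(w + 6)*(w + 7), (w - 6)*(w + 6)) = w + 6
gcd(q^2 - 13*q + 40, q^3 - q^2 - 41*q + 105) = q - 5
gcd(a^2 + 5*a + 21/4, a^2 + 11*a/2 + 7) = a + 7/2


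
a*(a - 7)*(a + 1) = a^3 - 6*a^2 - 7*a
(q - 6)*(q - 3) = q^2 - 9*q + 18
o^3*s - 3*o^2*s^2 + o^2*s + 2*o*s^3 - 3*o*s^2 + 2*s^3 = (o - 2*s)*(o - s)*(o*s + s)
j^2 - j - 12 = (j - 4)*(j + 3)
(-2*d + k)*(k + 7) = -2*d*k - 14*d + k^2 + 7*k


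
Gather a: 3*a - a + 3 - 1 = 2*a + 2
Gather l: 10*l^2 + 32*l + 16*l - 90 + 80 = 10*l^2 + 48*l - 10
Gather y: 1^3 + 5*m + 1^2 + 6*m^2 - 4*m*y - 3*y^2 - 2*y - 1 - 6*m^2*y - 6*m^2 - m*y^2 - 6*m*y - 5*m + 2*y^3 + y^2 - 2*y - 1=2*y^3 + y^2*(-m - 2) + y*(-6*m^2 - 10*m - 4)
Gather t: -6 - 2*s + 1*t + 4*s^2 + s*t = 4*s^2 - 2*s + t*(s + 1) - 6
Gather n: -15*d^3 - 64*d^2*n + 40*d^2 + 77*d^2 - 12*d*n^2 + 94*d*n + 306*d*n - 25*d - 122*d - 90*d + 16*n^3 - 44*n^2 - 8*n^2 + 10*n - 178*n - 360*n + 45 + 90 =-15*d^3 + 117*d^2 - 237*d + 16*n^3 + n^2*(-12*d - 52) + n*(-64*d^2 + 400*d - 528) + 135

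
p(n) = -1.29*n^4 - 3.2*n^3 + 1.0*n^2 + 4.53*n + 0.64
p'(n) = -5.16*n^3 - 9.6*n^2 + 2.0*n + 4.53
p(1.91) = -26.52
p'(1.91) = -62.63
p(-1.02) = -0.94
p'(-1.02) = -2.02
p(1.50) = -7.65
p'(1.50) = -31.48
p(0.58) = 2.83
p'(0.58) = 1.45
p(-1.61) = 0.63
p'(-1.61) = -2.04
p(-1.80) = 0.85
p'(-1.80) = -0.08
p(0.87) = 2.49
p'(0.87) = -4.39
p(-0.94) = -1.08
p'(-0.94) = -1.55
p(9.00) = -10674.08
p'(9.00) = -4516.71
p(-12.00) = -21129.56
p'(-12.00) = 7514.61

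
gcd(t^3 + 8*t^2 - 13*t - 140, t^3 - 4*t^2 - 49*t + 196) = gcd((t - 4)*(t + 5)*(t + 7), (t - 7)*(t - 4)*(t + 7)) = t^2 + 3*t - 28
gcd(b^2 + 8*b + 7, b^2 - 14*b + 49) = 1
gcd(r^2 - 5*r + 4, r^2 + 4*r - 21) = 1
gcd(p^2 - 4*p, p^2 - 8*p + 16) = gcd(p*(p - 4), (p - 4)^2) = p - 4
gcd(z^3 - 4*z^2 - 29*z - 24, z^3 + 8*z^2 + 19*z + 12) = z^2 + 4*z + 3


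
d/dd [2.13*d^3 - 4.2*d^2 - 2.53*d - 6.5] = 6.39*d^2 - 8.4*d - 2.53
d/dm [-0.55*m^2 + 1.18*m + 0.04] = 1.18 - 1.1*m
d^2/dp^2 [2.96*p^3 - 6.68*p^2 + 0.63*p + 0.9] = 17.76*p - 13.36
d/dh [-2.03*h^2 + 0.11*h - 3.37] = 0.11 - 4.06*h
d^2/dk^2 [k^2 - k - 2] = 2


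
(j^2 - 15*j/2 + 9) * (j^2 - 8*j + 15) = j^4 - 31*j^3/2 + 84*j^2 - 369*j/2 + 135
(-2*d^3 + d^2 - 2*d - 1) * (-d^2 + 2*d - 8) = 2*d^5 - 5*d^4 + 20*d^3 - 11*d^2 + 14*d + 8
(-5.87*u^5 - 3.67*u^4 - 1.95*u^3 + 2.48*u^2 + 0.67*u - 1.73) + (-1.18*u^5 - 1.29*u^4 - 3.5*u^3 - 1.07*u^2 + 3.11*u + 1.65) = -7.05*u^5 - 4.96*u^4 - 5.45*u^3 + 1.41*u^2 + 3.78*u - 0.0800000000000001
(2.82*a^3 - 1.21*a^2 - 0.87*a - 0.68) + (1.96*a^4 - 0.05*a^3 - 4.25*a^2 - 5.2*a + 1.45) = 1.96*a^4 + 2.77*a^3 - 5.46*a^2 - 6.07*a + 0.77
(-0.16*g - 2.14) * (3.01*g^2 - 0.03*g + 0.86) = -0.4816*g^3 - 6.4366*g^2 - 0.0734*g - 1.8404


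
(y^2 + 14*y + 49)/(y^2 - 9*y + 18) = (y^2 + 14*y + 49)/(y^2 - 9*y + 18)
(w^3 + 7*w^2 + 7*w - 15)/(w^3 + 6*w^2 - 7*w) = (w^2 + 8*w + 15)/(w*(w + 7))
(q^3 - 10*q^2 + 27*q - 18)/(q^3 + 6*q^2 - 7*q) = (q^2 - 9*q + 18)/(q*(q + 7))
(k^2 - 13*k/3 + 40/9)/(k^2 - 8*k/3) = (k - 5/3)/k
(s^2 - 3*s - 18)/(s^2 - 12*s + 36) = (s + 3)/(s - 6)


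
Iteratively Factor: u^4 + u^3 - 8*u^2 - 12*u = (u + 2)*(u^3 - u^2 - 6*u) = (u - 3)*(u + 2)*(u^2 + 2*u) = u*(u - 3)*(u + 2)*(u + 2)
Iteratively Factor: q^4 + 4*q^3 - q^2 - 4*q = (q + 4)*(q^3 - q) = (q - 1)*(q + 4)*(q^2 + q) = (q - 1)*(q + 1)*(q + 4)*(q)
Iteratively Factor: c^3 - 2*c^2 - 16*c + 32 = (c + 4)*(c^2 - 6*c + 8) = (c - 4)*(c + 4)*(c - 2)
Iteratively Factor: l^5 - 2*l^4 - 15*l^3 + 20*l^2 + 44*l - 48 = (l - 1)*(l^4 - l^3 - 16*l^2 + 4*l + 48) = (l - 1)*(l + 3)*(l^3 - 4*l^2 - 4*l + 16) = (l - 1)*(l + 2)*(l + 3)*(l^2 - 6*l + 8) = (l - 4)*(l - 1)*(l + 2)*(l + 3)*(l - 2)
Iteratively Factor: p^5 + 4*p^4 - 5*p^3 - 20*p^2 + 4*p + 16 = (p + 4)*(p^4 - 5*p^2 + 4) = (p + 2)*(p + 4)*(p^3 - 2*p^2 - p + 2) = (p - 1)*(p + 2)*(p + 4)*(p^2 - p - 2) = (p - 2)*(p - 1)*(p + 2)*(p + 4)*(p + 1)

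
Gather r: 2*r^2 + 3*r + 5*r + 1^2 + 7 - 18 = 2*r^2 + 8*r - 10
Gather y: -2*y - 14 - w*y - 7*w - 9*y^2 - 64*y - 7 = -7*w - 9*y^2 + y*(-w - 66) - 21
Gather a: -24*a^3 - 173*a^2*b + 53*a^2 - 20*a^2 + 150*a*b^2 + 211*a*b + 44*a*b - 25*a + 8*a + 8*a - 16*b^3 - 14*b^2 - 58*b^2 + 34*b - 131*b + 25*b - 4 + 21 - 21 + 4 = -24*a^3 + a^2*(33 - 173*b) + a*(150*b^2 + 255*b - 9) - 16*b^3 - 72*b^2 - 72*b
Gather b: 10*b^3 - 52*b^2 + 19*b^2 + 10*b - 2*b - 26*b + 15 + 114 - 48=10*b^3 - 33*b^2 - 18*b + 81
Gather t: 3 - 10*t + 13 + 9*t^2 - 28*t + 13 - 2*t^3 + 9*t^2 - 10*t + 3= -2*t^3 + 18*t^2 - 48*t + 32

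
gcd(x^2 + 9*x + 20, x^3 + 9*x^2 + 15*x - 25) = x + 5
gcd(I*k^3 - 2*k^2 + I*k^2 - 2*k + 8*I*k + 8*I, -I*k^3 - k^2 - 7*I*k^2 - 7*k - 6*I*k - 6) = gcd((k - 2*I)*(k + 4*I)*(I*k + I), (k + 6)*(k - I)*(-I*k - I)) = k + 1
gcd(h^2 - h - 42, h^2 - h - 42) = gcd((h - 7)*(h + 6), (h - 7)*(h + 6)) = h^2 - h - 42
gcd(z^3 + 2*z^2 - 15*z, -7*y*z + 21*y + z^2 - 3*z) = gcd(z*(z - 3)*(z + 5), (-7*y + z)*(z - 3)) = z - 3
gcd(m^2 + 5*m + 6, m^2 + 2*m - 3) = m + 3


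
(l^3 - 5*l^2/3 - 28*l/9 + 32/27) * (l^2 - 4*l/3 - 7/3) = l^5 - 3*l^4 - 29*l^3/9 + 83*l^2/9 + 460*l/81 - 224/81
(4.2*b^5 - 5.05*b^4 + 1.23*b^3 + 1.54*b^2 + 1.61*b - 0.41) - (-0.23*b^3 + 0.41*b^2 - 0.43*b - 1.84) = 4.2*b^5 - 5.05*b^4 + 1.46*b^3 + 1.13*b^2 + 2.04*b + 1.43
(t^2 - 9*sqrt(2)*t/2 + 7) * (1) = t^2 - 9*sqrt(2)*t/2 + 7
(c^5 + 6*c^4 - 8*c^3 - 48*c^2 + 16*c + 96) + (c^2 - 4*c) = c^5 + 6*c^4 - 8*c^3 - 47*c^2 + 12*c + 96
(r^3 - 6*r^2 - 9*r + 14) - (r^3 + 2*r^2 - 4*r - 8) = -8*r^2 - 5*r + 22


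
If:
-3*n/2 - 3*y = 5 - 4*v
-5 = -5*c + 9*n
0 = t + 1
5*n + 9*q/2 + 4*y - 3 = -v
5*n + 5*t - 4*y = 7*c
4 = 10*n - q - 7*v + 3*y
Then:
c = 5047/1951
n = 1720/1951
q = 8332/1951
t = -1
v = -3757/1951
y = -9121/1951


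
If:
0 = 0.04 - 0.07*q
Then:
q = 0.57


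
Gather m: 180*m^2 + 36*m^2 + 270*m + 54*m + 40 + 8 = 216*m^2 + 324*m + 48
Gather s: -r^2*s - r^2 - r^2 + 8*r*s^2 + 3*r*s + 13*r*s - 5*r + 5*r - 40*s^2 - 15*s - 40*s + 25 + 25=-2*r^2 + s^2*(8*r - 40) + s*(-r^2 + 16*r - 55) + 50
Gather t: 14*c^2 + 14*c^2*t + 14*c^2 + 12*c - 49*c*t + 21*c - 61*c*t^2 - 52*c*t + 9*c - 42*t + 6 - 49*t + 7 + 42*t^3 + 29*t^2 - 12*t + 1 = 28*c^2 + 42*c + 42*t^3 + t^2*(29 - 61*c) + t*(14*c^2 - 101*c - 103) + 14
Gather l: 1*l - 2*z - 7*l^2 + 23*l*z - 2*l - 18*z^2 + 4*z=-7*l^2 + l*(23*z - 1) - 18*z^2 + 2*z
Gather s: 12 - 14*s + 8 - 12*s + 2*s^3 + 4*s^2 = 2*s^3 + 4*s^2 - 26*s + 20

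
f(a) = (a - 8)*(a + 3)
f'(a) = 2*a - 5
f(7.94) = -0.66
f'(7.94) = 10.88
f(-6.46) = 50.03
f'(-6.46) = -17.92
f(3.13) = -29.85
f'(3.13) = 1.26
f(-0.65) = -20.33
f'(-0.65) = -6.30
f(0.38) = -25.76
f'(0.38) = -4.24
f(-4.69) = 21.45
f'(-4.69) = -14.38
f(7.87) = -1.41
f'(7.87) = 10.74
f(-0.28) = -22.52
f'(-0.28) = -5.56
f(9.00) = 12.00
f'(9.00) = 13.00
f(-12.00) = 180.00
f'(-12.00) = -29.00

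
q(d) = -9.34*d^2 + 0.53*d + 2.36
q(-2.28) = -47.40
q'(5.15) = -95.67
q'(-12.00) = 224.69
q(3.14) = -88.06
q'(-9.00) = 168.65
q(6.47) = -385.19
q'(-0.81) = 15.66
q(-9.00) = -758.95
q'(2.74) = -50.65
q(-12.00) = -1348.96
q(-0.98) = -7.13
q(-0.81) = -4.20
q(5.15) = -242.63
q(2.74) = -66.31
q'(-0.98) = 18.84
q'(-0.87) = 16.78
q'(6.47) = -120.33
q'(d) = 0.53 - 18.68*d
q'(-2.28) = 43.12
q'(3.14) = -58.13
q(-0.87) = -5.17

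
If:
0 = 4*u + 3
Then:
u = -3/4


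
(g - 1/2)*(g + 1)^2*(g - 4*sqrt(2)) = g^4 - 4*sqrt(2)*g^3 + 3*g^3/2 - 6*sqrt(2)*g^2 - g/2 + 2*sqrt(2)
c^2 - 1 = (c - 1)*(c + 1)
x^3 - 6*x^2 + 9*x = x*(x - 3)^2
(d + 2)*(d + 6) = d^2 + 8*d + 12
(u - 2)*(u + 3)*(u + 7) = u^3 + 8*u^2 + u - 42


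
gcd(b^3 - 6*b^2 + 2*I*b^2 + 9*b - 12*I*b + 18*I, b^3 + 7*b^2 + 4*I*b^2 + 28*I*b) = 1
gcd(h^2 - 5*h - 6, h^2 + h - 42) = h - 6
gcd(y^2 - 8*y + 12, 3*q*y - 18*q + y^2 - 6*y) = y - 6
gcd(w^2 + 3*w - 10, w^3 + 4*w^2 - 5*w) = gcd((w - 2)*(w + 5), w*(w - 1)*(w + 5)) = w + 5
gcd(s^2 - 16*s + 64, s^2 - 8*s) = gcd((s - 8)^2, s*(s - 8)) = s - 8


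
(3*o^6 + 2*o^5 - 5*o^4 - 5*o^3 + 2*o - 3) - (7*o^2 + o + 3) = 3*o^6 + 2*o^5 - 5*o^4 - 5*o^3 - 7*o^2 + o - 6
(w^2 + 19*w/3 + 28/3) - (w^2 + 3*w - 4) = 10*w/3 + 40/3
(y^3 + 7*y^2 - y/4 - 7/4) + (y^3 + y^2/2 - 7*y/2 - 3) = 2*y^3 + 15*y^2/2 - 15*y/4 - 19/4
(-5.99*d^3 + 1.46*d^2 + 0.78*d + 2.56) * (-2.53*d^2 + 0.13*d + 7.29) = 15.1547*d^5 - 4.4725*d^4 - 45.4507*d^3 + 4.268*d^2 + 6.019*d + 18.6624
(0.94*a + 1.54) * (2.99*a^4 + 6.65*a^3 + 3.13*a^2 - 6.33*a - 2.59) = 2.8106*a^5 + 10.8556*a^4 + 13.1832*a^3 - 1.13*a^2 - 12.1828*a - 3.9886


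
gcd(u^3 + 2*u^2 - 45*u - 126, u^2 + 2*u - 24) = u + 6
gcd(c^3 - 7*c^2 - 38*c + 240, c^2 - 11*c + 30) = c - 5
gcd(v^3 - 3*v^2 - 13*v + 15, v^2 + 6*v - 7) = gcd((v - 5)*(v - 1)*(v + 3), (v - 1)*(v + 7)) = v - 1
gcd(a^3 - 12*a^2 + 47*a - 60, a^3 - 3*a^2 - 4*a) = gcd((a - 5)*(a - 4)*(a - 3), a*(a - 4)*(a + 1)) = a - 4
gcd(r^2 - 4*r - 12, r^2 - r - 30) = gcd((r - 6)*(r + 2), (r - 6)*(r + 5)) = r - 6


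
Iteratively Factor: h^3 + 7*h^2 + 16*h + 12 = (h + 2)*(h^2 + 5*h + 6) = (h + 2)^2*(h + 3)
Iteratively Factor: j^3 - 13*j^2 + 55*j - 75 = (j - 5)*(j^2 - 8*j + 15) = (j - 5)^2*(j - 3)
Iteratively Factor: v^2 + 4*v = (v + 4)*(v)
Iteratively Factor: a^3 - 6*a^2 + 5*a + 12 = (a + 1)*(a^2 - 7*a + 12) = (a - 4)*(a + 1)*(a - 3)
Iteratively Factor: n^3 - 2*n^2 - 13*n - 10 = (n + 1)*(n^2 - 3*n - 10) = (n - 5)*(n + 1)*(n + 2)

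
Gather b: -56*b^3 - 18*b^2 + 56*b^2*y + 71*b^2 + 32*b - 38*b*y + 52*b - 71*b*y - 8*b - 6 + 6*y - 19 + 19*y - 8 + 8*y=-56*b^3 + b^2*(56*y + 53) + b*(76 - 109*y) + 33*y - 33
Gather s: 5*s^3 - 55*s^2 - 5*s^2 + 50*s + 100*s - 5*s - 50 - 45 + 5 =5*s^3 - 60*s^2 + 145*s - 90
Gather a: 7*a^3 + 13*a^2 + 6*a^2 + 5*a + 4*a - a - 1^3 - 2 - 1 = 7*a^3 + 19*a^2 + 8*a - 4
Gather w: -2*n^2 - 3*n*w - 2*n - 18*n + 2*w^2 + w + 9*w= -2*n^2 - 20*n + 2*w^2 + w*(10 - 3*n)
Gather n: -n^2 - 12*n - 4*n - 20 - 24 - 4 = -n^2 - 16*n - 48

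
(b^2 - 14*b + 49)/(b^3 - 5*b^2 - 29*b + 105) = (b - 7)/(b^2 + 2*b - 15)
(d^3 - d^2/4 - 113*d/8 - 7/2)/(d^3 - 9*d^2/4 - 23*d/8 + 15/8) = (8*d^3 - 2*d^2 - 113*d - 28)/(8*d^3 - 18*d^2 - 23*d + 15)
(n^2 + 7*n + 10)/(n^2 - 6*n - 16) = (n + 5)/(n - 8)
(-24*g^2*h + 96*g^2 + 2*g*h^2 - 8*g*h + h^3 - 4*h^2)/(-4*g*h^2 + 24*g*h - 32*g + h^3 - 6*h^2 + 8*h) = (6*g + h)/(h - 2)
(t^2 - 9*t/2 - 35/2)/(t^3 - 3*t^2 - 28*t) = (t + 5/2)/(t*(t + 4))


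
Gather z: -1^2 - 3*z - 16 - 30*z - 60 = -33*z - 77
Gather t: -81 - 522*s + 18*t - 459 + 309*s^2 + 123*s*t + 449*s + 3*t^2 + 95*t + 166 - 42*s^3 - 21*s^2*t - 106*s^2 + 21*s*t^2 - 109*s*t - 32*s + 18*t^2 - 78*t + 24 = -42*s^3 + 203*s^2 - 105*s + t^2*(21*s + 21) + t*(-21*s^2 + 14*s + 35) - 350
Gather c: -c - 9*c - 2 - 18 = -10*c - 20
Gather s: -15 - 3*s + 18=3 - 3*s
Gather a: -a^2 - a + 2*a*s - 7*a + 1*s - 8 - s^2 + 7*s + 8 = -a^2 + a*(2*s - 8) - s^2 + 8*s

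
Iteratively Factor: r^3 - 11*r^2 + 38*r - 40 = (r - 2)*(r^2 - 9*r + 20) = (r - 5)*(r - 2)*(r - 4)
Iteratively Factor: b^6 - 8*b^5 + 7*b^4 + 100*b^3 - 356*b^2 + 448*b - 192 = (b - 4)*(b^5 - 4*b^4 - 9*b^3 + 64*b^2 - 100*b + 48) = (b - 4)*(b - 2)*(b^4 - 2*b^3 - 13*b^2 + 38*b - 24) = (b - 4)*(b - 2)*(b - 1)*(b^3 - b^2 - 14*b + 24) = (b - 4)*(b - 2)^2*(b - 1)*(b^2 + b - 12) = (b - 4)*(b - 3)*(b - 2)^2*(b - 1)*(b + 4)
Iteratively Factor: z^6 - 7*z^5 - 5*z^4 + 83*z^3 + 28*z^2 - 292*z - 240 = (z - 5)*(z^5 - 2*z^4 - 15*z^3 + 8*z^2 + 68*z + 48) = (z - 5)*(z - 4)*(z^4 + 2*z^3 - 7*z^2 - 20*z - 12) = (z - 5)*(z - 4)*(z - 3)*(z^3 + 5*z^2 + 8*z + 4) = (z - 5)*(z - 4)*(z - 3)*(z + 2)*(z^2 + 3*z + 2) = (z - 5)*(z - 4)*(z - 3)*(z + 2)^2*(z + 1)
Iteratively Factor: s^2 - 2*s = (s)*(s - 2)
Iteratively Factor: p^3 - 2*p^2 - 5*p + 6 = (p - 1)*(p^2 - p - 6) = (p - 3)*(p - 1)*(p + 2)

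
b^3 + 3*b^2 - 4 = (b - 1)*(b + 2)^2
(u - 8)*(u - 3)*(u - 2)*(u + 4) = u^4 - 9*u^3 - 6*u^2 + 136*u - 192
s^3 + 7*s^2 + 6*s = s*(s + 1)*(s + 6)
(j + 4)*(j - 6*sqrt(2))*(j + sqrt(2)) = j^3 - 5*sqrt(2)*j^2 + 4*j^2 - 20*sqrt(2)*j - 12*j - 48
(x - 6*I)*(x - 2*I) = x^2 - 8*I*x - 12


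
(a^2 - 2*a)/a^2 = (a - 2)/a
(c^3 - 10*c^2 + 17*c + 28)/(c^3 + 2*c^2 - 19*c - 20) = (c - 7)/(c + 5)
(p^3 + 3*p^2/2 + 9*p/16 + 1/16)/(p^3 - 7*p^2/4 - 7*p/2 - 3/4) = (p + 1/4)/(p - 3)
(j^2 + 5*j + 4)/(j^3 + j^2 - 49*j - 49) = (j + 4)/(j^2 - 49)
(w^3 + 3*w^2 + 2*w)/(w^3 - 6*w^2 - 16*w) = (w + 1)/(w - 8)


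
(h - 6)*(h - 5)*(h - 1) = h^3 - 12*h^2 + 41*h - 30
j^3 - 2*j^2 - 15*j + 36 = (j - 3)^2*(j + 4)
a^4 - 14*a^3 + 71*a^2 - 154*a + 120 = (a - 5)*(a - 4)*(a - 3)*(a - 2)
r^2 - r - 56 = (r - 8)*(r + 7)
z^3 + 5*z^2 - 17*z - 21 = (z - 3)*(z + 1)*(z + 7)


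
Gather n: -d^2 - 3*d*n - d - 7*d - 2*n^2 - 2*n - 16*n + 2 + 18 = -d^2 - 8*d - 2*n^2 + n*(-3*d - 18) + 20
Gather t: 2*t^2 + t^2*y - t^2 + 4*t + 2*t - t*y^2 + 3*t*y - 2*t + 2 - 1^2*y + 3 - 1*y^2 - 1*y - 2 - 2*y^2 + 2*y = t^2*(y + 1) + t*(-y^2 + 3*y + 4) - 3*y^2 + 3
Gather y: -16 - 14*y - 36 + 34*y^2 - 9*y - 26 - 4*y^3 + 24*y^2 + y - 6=-4*y^3 + 58*y^2 - 22*y - 84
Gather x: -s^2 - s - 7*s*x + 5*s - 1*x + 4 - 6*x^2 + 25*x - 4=-s^2 + 4*s - 6*x^2 + x*(24 - 7*s)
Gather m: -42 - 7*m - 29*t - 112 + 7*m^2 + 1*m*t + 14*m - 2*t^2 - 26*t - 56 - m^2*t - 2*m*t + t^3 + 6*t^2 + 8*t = m^2*(7 - t) + m*(7 - t) + t^3 + 4*t^2 - 47*t - 210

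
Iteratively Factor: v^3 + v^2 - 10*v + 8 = (v - 1)*(v^2 + 2*v - 8) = (v - 2)*(v - 1)*(v + 4)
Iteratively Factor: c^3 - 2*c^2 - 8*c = (c)*(c^2 - 2*c - 8) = c*(c - 4)*(c + 2)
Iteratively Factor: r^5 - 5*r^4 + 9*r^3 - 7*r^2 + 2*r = (r - 1)*(r^4 - 4*r^3 + 5*r^2 - 2*r) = (r - 1)^2*(r^3 - 3*r^2 + 2*r) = (r - 1)^3*(r^2 - 2*r) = r*(r - 1)^3*(r - 2)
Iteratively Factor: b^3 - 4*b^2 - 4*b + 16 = (b - 4)*(b^2 - 4) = (b - 4)*(b + 2)*(b - 2)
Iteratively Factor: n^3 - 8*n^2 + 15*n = (n - 5)*(n^2 - 3*n) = (n - 5)*(n - 3)*(n)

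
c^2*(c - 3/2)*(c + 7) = c^4 + 11*c^3/2 - 21*c^2/2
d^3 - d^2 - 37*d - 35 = (d - 7)*(d + 1)*(d + 5)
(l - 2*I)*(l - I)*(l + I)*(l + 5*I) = l^4 + 3*I*l^3 + 11*l^2 + 3*I*l + 10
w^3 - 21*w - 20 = (w - 5)*(w + 1)*(w + 4)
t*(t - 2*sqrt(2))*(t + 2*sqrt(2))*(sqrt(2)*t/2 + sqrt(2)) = sqrt(2)*t^4/2 + sqrt(2)*t^3 - 4*sqrt(2)*t^2 - 8*sqrt(2)*t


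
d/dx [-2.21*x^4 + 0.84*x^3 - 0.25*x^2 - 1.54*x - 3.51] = -8.84*x^3 + 2.52*x^2 - 0.5*x - 1.54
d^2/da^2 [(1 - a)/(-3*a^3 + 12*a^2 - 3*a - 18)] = 2*((a - 1)*(3*a^2 - 8*a + 1)^2 + (-3*a^2 + 8*a - (a - 1)*(3*a - 4) - 1)*(a^3 - 4*a^2 + a + 6))/(3*(a^3 - 4*a^2 + a + 6)^3)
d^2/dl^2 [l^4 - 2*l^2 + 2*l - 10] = 12*l^2 - 4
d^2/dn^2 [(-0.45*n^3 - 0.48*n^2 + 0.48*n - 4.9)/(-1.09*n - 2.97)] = (1.06929*n^3 + 8.74071*n^2 + 23.81643*n + 23.219252)/(1.295029*n^3 + 10.585971*n^2 + 28.844343*n + 26.198073)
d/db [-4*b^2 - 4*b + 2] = -8*b - 4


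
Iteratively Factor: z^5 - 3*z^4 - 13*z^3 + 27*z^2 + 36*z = (z + 3)*(z^4 - 6*z^3 + 5*z^2 + 12*z) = (z - 4)*(z + 3)*(z^3 - 2*z^2 - 3*z) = (z - 4)*(z + 1)*(z + 3)*(z^2 - 3*z) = (z - 4)*(z - 3)*(z + 1)*(z + 3)*(z)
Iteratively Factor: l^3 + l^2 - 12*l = (l)*(l^2 + l - 12) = l*(l - 3)*(l + 4)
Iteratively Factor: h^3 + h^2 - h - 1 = (h + 1)*(h^2 - 1) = (h - 1)*(h + 1)*(h + 1)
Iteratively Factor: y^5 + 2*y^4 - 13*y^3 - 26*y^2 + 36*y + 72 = (y + 2)*(y^4 - 13*y^2 + 36) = (y + 2)*(y + 3)*(y^3 - 3*y^2 - 4*y + 12) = (y + 2)^2*(y + 3)*(y^2 - 5*y + 6) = (y - 3)*(y + 2)^2*(y + 3)*(y - 2)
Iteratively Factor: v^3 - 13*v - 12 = (v + 3)*(v^2 - 3*v - 4) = (v + 1)*(v + 3)*(v - 4)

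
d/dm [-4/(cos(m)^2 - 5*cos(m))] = 4*(5 - 2*cos(m))*sin(m)/((cos(m) - 5)^2*cos(m)^2)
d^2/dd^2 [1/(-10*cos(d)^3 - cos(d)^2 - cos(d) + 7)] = -((17*cos(d) + 4*cos(2*d) + 45*cos(3*d))*(10*cos(d)^3 + cos(d)^2 + cos(d) - 7)/2 + 2*(30*cos(d)^2 + 2*cos(d) + 1)^2*sin(d)^2)/(10*cos(d)^3 + cos(d)^2 + cos(d) - 7)^3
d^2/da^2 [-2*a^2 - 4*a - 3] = -4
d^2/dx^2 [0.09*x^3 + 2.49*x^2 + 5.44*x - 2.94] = 0.54*x + 4.98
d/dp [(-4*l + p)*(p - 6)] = -4*l + 2*p - 6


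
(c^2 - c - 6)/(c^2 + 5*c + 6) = (c - 3)/(c + 3)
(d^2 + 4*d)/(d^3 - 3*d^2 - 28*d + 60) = d*(d + 4)/(d^3 - 3*d^2 - 28*d + 60)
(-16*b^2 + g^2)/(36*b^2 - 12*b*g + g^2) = (-16*b^2 + g^2)/(36*b^2 - 12*b*g + g^2)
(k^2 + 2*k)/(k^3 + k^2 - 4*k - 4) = k/(k^2 - k - 2)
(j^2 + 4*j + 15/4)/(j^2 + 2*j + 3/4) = (2*j + 5)/(2*j + 1)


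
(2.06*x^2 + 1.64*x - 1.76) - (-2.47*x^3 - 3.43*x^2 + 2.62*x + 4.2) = 2.47*x^3 + 5.49*x^2 - 0.98*x - 5.96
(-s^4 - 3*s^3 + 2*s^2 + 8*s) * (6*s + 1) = -6*s^5 - 19*s^4 + 9*s^3 + 50*s^2 + 8*s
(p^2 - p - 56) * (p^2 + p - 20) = p^4 - 77*p^2 - 36*p + 1120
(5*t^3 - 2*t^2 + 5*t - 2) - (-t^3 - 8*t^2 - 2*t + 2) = 6*t^3 + 6*t^2 + 7*t - 4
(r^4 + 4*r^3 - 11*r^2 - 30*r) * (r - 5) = r^5 - r^4 - 31*r^3 + 25*r^2 + 150*r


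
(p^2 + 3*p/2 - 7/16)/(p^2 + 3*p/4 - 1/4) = (p + 7/4)/(p + 1)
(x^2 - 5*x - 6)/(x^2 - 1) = (x - 6)/(x - 1)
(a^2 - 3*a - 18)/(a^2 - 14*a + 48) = (a + 3)/(a - 8)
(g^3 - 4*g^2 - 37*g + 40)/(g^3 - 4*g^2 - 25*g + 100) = (g^2 - 9*g + 8)/(g^2 - 9*g + 20)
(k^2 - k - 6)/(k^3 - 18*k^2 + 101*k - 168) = (k + 2)/(k^2 - 15*k + 56)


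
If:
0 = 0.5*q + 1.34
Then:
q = -2.68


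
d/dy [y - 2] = 1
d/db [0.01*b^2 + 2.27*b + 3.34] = 0.02*b + 2.27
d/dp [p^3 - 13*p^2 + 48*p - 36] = 3*p^2 - 26*p + 48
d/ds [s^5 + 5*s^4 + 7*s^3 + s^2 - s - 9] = 5*s^4 + 20*s^3 + 21*s^2 + 2*s - 1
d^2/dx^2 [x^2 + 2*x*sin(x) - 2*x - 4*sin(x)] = -2*x*sin(x) + 4*sqrt(2)*sin(x + pi/4) + 2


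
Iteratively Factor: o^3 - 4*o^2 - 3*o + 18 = (o - 3)*(o^2 - o - 6) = (o - 3)^2*(o + 2)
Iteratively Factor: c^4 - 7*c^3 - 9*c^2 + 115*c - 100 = (c + 4)*(c^3 - 11*c^2 + 35*c - 25) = (c - 5)*(c + 4)*(c^2 - 6*c + 5) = (c - 5)^2*(c + 4)*(c - 1)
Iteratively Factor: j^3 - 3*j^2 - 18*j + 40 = (j - 2)*(j^2 - j - 20) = (j - 2)*(j + 4)*(j - 5)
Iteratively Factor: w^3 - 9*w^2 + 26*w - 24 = (w - 3)*(w^2 - 6*w + 8) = (w - 4)*(w - 3)*(w - 2)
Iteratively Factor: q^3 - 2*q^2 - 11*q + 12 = (q + 3)*(q^2 - 5*q + 4) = (q - 4)*(q + 3)*(q - 1)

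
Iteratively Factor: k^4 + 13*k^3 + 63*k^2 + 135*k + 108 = (k + 3)*(k^3 + 10*k^2 + 33*k + 36) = (k + 3)^2*(k^2 + 7*k + 12) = (k + 3)^3*(k + 4)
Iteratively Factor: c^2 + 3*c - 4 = (c + 4)*(c - 1)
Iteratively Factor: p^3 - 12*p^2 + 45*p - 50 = (p - 2)*(p^2 - 10*p + 25) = (p - 5)*(p - 2)*(p - 5)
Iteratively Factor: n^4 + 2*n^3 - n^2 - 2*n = (n - 1)*(n^3 + 3*n^2 + 2*n) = (n - 1)*(n + 2)*(n^2 + n) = (n - 1)*(n + 1)*(n + 2)*(n)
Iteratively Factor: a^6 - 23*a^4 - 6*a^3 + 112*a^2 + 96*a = (a + 4)*(a^5 - 4*a^4 - 7*a^3 + 22*a^2 + 24*a) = (a + 1)*(a + 4)*(a^4 - 5*a^3 - 2*a^2 + 24*a) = (a - 4)*(a + 1)*(a + 4)*(a^3 - a^2 - 6*a) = a*(a - 4)*(a + 1)*(a + 4)*(a^2 - a - 6) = a*(a - 4)*(a + 1)*(a + 2)*(a + 4)*(a - 3)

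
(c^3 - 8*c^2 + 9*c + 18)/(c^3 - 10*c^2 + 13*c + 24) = (c - 6)/(c - 8)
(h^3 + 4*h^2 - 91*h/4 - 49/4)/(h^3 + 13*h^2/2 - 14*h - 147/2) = (h + 1/2)/(h + 3)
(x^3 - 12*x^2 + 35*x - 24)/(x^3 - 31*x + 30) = (x^2 - 11*x + 24)/(x^2 + x - 30)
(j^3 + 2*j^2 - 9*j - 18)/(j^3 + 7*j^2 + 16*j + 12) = (j - 3)/(j + 2)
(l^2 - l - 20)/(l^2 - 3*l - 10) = (l + 4)/(l + 2)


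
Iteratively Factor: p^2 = (p)*(p)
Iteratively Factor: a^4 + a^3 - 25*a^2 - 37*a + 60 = (a - 5)*(a^3 + 6*a^2 + 5*a - 12) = (a - 5)*(a + 4)*(a^2 + 2*a - 3) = (a - 5)*(a - 1)*(a + 4)*(a + 3)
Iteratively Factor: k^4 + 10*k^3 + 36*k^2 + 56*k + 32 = (k + 2)*(k^3 + 8*k^2 + 20*k + 16) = (k + 2)^2*(k^2 + 6*k + 8) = (k + 2)^2*(k + 4)*(k + 2)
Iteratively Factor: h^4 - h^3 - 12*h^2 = (h)*(h^3 - h^2 - 12*h) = h^2*(h^2 - h - 12) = h^2*(h - 4)*(h + 3)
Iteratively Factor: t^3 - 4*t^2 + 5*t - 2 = (t - 1)*(t^2 - 3*t + 2) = (t - 2)*(t - 1)*(t - 1)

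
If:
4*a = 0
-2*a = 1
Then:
No Solution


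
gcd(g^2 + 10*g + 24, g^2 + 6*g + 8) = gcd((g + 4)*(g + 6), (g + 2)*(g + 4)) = g + 4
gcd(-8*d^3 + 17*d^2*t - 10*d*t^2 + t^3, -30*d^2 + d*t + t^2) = 1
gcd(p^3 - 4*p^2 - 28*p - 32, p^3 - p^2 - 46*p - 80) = p^2 - 6*p - 16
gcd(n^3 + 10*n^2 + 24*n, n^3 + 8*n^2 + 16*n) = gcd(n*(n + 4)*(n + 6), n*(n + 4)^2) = n^2 + 4*n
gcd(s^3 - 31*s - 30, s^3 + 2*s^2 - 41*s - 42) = s^2 - 5*s - 6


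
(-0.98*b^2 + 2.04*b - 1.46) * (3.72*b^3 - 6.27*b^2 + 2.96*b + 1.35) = -3.6456*b^5 + 13.7334*b^4 - 21.1228*b^3 + 13.8696*b^2 - 1.5676*b - 1.971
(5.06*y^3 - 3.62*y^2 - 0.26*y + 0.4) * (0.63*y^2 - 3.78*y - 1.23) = 3.1878*y^5 - 21.4074*y^4 + 7.296*y^3 + 5.6874*y^2 - 1.1922*y - 0.492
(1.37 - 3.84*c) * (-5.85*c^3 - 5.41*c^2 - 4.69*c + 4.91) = 22.464*c^4 + 12.7599*c^3 + 10.5979*c^2 - 25.2797*c + 6.7267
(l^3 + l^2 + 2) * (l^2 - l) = l^5 - l^3 + 2*l^2 - 2*l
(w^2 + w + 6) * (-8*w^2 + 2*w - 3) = -8*w^4 - 6*w^3 - 49*w^2 + 9*w - 18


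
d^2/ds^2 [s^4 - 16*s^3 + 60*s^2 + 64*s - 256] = 12*s^2 - 96*s + 120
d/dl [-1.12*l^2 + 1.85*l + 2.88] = 1.85 - 2.24*l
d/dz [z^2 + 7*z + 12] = 2*z + 7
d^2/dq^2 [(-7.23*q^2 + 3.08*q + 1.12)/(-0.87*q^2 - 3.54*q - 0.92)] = (-7.105427357601e-15*q^4 - 49.1964120000001*q^3 - 39.80772*q^2 - 5.90486399999999*q + 6.022944)/(0.658503*q^6 + 8.038278*q^5 + 34.79652*q^4 + 61.36236*q^3 + 36.79632*q^2 + 8.988768*q + 0.778688)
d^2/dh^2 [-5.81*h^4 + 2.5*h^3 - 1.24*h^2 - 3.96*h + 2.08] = -69.72*h^2 + 15.0*h - 2.48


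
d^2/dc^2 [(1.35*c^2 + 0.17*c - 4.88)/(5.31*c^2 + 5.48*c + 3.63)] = (-68.980086*c^3 - 981.711738*c^2 - 871.67367*c - 76.1555620000001)/(149.721291*c^6 + 463.543884*c^5 + 785.439801*c^4 + 798.338456*c^3 + 536.939073*c^2 + 216.628236*c + 47.832147)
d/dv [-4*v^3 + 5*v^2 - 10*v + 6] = -12*v^2 + 10*v - 10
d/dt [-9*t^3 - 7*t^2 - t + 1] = -27*t^2 - 14*t - 1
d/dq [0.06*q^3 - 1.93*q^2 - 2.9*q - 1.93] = 0.18*q^2 - 3.86*q - 2.9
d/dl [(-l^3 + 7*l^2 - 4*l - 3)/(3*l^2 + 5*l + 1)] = (-3*l^4 - 10*l^3 + 44*l^2 + 32*l + 11)/(9*l^4 + 30*l^3 + 31*l^2 + 10*l + 1)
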